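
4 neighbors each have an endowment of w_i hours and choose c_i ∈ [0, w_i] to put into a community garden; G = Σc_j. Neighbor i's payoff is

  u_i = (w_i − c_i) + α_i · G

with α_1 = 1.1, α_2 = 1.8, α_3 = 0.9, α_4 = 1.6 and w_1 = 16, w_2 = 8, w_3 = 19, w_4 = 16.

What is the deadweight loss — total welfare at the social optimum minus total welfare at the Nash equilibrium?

83.6

∂u_i/∂c_i = α_i − 1, so neighbor i contributes w_i if α_i > 1, else 0.
α_i > 1 for i ∈ {1, 2, 4}; NE contributions (16, 8, 0, 16), G = 40.
W^NE = Σw_i − G^NE + (Σα_i)·G^NE = 59 + 4.4·40 = 235.
Planner: ∂(Σu_j)/∂c_i = Σα_j − 1 = 4.4 > 0, so everyone contributes w_i; G^SO = 59, W^SO = 59 + 4.4·59 = 318.6.
Deadweight loss = 83.6.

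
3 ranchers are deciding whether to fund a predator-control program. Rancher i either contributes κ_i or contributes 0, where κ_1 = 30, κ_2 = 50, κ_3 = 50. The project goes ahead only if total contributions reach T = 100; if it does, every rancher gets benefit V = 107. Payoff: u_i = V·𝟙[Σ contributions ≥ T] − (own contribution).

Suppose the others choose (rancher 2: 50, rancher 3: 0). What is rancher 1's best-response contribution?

0

Others' total = 50. Even contributing 30 gives 80 < 100: no benefit either way.
Best response: 0.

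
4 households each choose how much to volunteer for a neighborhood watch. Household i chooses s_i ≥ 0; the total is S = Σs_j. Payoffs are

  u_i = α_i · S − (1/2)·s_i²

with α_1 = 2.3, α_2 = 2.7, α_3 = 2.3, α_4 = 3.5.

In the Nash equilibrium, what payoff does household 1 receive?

22.195

Household i's FOC: ∂u_i/∂s_i = α_i − s_i = 0, so s_i* = α_i.
NE contributions = (2.3, 2.7, 2.3, 3.5); S = 10.8.
u_1 = α_1·S − ½·(s_1)² = 2.3·10.8 − ½·2.3² = 22.195.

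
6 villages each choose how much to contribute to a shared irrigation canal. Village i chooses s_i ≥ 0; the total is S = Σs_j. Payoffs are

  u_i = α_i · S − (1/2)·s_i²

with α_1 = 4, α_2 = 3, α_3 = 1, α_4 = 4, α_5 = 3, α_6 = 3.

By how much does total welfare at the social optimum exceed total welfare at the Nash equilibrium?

Village i's FOC: ∂u_i/∂s_i = α_i − s_i = 0, so s_i* = α_i.
NE contributions = (4, 3, 1, 4, 3, 3); S = 18.
W^NE = (Σα)·S − ½Σα_i² = 18² − ½·60 = 294.
Planner sets s_i = Σα_j = 18 for every i, so S^SO = 6·18 = 108.
W^SO = (Σα)·S^SO − ½·6·(Σα)² = (6/2)·18² = 972.
Deadweight loss = W^SO − W^NE = 678.

678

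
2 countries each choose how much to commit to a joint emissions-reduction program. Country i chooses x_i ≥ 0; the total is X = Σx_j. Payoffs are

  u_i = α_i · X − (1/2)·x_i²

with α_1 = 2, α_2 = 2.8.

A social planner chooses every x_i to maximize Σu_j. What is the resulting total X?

Planner FOC: ∂(Σu_j)/∂x_i = (Σα_j) − x_i = 0, so x_i^SO = Σα_j = 4.8 for every i; X^SO = 9.6.

9.6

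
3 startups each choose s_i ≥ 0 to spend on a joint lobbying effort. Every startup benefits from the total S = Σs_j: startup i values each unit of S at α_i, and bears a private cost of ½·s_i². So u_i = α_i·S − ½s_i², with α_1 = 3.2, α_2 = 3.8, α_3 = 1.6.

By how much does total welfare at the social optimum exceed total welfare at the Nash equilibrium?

50.6

Startup i's FOC: ∂u_i/∂s_i = α_i − s_i = 0, so s_i* = α_i.
NE contributions = (3.2, 3.8, 1.6); S = 8.6.
W^NE = (Σα)·S − ½Σα_i² = 8.6² − ½·27.24 = 60.34.
Planner sets s_i = Σα_j = 8.6 for every i, so S^SO = 3·8.6 = 25.8.
W^SO = (Σα)·S^SO − ½·3·(Σα)² = (3/2)·8.6² = 110.94.
Deadweight loss = W^SO − W^NE = 50.6.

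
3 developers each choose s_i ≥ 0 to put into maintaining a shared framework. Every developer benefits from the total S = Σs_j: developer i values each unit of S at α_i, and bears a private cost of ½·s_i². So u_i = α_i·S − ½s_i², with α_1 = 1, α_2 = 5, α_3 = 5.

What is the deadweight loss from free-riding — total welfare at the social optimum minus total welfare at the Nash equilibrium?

86

Developer i's FOC: ∂u_i/∂s_i = α_i − s_i = 0, so s_i* = α_i.
NE contributions = (1, 5, 5); S = 11.
W^NE = (Σα)·S − ½Σα_i² = 11² − ½·51 = 95.5.
Planner sets s_i = Σα_j = 11 for every i, so S^SO = 3·11 = 33.
W^SO = (Σα)·S^SO − ½·3·(Σα)² = (3/2)·11² = 181.5.
Deadweight loss = W^SO − W^NE = 86.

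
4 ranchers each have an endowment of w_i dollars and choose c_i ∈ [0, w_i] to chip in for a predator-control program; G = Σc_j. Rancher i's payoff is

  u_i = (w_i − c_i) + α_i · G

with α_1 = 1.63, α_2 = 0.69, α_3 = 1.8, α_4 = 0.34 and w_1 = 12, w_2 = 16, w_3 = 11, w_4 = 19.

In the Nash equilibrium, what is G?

23

∂u_i/∂c_i = α_i − 1, so rancher i contributes w_i if α_i > 1, else 0.
α_i > 1 for i ∈ {1, 3}; NE contributions (12, 0, 11, 0), G = 23.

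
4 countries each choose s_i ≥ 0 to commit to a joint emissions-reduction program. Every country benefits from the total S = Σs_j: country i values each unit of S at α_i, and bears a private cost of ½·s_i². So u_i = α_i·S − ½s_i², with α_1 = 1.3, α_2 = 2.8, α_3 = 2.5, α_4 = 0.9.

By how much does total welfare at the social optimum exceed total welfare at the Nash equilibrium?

Country i's FOC: ∂u_i/∂s_i = α_i − s_i = 0, so s_i* = α_i.
NE contributions = (1.3, 2.8, 2.5, 0.9); S = 7.5.
W^NE = (Σα)·S − ½Σα_i² = 7.5² − ½·16.59 = 47.955.
Planner sets s_i = Σα_j = 7.5 for every i, so S^SO = 4·7.5 = 30.
W^SO = (Σα)·S^SO − ½·4·(Σα)² = (4/2)·7.5² = 112.5.
Deadweight loss = W^SO − W^NE = 64.545.

64.545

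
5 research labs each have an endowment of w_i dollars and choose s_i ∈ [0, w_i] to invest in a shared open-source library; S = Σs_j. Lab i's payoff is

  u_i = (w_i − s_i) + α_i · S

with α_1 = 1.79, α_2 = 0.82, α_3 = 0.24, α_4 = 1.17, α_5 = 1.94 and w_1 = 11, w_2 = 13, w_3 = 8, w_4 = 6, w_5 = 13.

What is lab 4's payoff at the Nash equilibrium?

∂u_i/∂s_i = α_i − 1, so lab i contributes w_i if α_i > 1, else 0.
α_i > 1 for i ∈ {1, 4, 5}; NE contributions (11, 0, 0, 6, 13), S = 30.
u_4 = (6 − 6) + 1.17·30 = 35.1.

35.1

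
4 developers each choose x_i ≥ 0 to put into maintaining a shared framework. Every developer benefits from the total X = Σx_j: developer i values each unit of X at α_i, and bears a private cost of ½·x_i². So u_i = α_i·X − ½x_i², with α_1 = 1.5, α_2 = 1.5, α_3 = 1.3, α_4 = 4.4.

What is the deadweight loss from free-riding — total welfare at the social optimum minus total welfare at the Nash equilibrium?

Developer i's FOC: ∂u_i/∂x_i = α_i − x_i = 0, so x_i* = α_i.
NE contributions = (1.5, 1.5, 1.3, 4.4); X = 8.7.
W^NE = (Σα)·X − ½Σα_i² = 8.7² − ½·25.55 = 62.915.
Planner sets x_i = Σα_j = 8.7 for every i, so X^SO = 4·8.7 = 34.8.
W^SO = (Σα)·X^SO − ½·4·(Σα)² = (4/2)·8.7² = 151.38.
Deadweight loss = W^SO − W^NE = 88.465.

88.465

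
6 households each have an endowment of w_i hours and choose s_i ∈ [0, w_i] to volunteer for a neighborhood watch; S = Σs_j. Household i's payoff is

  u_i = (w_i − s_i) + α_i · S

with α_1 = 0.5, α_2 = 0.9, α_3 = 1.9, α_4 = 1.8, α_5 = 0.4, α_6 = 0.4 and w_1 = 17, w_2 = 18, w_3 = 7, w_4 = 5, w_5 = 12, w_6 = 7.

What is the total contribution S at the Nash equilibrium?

12

∂u_i/∂s_i = α_i − 1, so household i contributes w_i if α_i > 1, else 0.
α_i > 1 for i ∈ {3, 4}; NE contributions (0, 0, 7, 5, 0, 0), S = 12.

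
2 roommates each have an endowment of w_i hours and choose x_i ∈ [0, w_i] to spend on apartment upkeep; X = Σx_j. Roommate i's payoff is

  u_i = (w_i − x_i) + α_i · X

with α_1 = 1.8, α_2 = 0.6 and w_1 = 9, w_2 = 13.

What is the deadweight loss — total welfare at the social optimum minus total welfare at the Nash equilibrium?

18.2

∂u_i/∂x_i = α_i − 1, so roommate i contributes w_i if α_i > 1, else 0.
α_i > 1 for i ∈ {1}; NE contributions (9, 0), X = 9.
W^NE = Σw_i − X^NE + (Σα_i)·X^NE = 22 + 1.4·9 = 34.6.
Planner: ∂(Σu_j)/∂x_i = Σα_j − 1 = 1.4 > 0, so everyone contributes w_i; X^SO = 22, W^SO = 22 + 1.4·22 = 52.8.
Deadweight loss = 18.2.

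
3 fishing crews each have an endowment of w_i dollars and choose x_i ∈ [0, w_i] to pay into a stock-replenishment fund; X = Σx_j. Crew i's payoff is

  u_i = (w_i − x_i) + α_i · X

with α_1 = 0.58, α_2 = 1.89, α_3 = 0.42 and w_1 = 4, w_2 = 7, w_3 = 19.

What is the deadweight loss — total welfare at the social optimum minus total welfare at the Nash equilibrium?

∂u_i/∂x_i = α_i − 1, so crew i contributes w_i if α_i > 1, else 0.
α_i > 1 for i ∈ {2}; NE contributions (0, 7, 0), X = 7.
W^NE = Σw_i − X^NE + (Σα_i)·X^NE = 30 + 1.89·7 = 43.23.
Planner: ∂(Σu_j)/∂x_i = Σα_j − 1 = 1.89 > 0, so everyone contributes w_i; X^SO = 30, W^SO = 30 + 1.89·30 = 86.7.
Deadweight loss = 43.47.

43.47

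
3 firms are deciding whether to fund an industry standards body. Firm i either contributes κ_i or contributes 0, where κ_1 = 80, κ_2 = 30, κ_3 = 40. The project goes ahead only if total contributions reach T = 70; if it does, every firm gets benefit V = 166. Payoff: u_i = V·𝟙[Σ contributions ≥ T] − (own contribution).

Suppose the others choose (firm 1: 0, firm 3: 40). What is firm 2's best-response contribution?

Others' total = 40. Contributing 30 brings total to 70 ≥ 70: gain V − κ_2 = 136.
Best response: 30.

30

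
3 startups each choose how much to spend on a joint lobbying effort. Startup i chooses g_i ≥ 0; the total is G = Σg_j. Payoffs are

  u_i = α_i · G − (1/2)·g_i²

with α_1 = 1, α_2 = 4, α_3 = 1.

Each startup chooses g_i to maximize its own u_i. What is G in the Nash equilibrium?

6

Startup i's FOC: ∂u_i/∂g_i = α_i − g_i = 0, so g_i* = α_i.
NE contributions = (1, 4, 1); G = 6.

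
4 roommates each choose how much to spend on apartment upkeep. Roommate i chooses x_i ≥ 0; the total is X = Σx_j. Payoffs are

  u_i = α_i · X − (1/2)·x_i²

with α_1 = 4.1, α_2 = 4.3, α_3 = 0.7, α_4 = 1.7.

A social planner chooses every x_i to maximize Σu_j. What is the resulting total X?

Planner FOC: ∂(Σu_j)/∂x_i = (Σα_j) − x_i = 0, so x_i^SO = Σα_j = 10.8 for every i; X^SO = 43.2.

43.2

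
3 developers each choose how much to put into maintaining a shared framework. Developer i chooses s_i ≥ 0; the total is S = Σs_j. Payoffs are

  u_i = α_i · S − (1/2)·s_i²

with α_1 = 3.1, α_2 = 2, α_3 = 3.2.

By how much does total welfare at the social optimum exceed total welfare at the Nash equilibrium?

46.37

Developer i's FOC: ∂u_i/∂s_i = α_i − s_i = 0, so s_i* = α_i.
NE contributions = (3.1, 2, 3.2); S = 8.3.
W^NE = (Σα)·S − ½Σα_i² = 8.3² − ½·23.85 = 56.965.
Planner sets s_i = Σα_j = 8.3 for every i, so S^SO = 3·8.3 = 24.9.
W^SO = (Σα)·S^SO − ½·3·(Σα)² = (3/2)·8.3² = 103.335.
Deadweight loss = W^SO − W^NE = 46.37.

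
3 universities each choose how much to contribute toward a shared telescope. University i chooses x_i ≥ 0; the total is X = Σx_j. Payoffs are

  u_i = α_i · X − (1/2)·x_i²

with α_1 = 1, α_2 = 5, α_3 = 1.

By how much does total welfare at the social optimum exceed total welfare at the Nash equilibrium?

University i's FOC: ∂u_i/∂x_i = α_i − x_i = 0, so x_i* = α_i.
NE contributions = (1, 5, 1); X = 7.
W^NE = (Σα)·X − ½Σα_i² = 7² − ½·27 = 35.5.
Planner sets x_i = Σα_j = 7 for every i, so X^SO = 3·7 = 21.
W^SO = (Σα)·X^SO − ½·3·(Σα)² = (3/2)·7² = 73.5.
Deadweight loss = W^SO − W^NE = 38.

38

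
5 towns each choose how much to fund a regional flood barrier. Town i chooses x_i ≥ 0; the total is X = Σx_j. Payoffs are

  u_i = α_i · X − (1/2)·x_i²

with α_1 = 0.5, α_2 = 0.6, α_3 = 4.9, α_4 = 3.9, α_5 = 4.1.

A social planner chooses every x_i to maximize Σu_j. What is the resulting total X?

Planner FOC: ∂(Σu_j)/∂x_i = (Σα_j) − x_i = 0, so x_i^SO = Σα_j = 14 for every i; X^SO = 70.

70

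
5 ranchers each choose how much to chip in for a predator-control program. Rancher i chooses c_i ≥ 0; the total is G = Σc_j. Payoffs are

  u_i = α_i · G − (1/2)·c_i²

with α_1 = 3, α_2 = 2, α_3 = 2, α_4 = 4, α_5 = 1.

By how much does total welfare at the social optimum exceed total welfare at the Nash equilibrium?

Rancher i's FOC: ∂u_i/∂c_i = α_i − c_i = 0, so c_i* = α_i.
NE contributions = (3, 2, 2, 4, 1); G = 12.
W^NE = (Σα)·G − ½Σα_i² = 12² − ½·34 = 127.
Planner sets c_i = Σα_j = 12 for every i, so G^SO = 5·12 = 60.
W^SO = (Σα)·G^SO − ½·5·(Σα)² = (5/2)·12² = 360.
Deadweight loss = W^SO − W^NE = 233.

233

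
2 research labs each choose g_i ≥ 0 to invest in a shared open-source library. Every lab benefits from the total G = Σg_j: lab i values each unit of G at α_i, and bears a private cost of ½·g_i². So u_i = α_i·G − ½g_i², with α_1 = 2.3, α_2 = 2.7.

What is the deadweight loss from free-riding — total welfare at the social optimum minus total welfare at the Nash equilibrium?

Lab i's FOC: ∂u_i/∂g_i = α_i − g_i = 0, so g_i* = α_i.
NE contributions = (2.3, 2.7); G = 5.
W^NE = (Σα)·G − ½Σα_i² = 5² − ½·12.58 = 18.71.
Planner sets g_i = Σα_j = 5 for every i, so G^SO = 2·5 = 10.
W^SO = (Σα)·G^SO − ½·2·(Σα)² = (2/2)·5² = 25.
Deadweight loss = W^SO − W^NE = 6.29.

6.29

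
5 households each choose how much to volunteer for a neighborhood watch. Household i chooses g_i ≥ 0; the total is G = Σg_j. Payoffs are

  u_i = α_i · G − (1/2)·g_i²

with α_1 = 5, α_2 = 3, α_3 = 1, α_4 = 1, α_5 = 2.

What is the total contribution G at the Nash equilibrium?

12

Household i's FOC: ∂u_i/∂g_i = α_i − g_i = 0, so g_i* = α_i.
NE contributions = (5, 3, 1, 1, 2); G = 12.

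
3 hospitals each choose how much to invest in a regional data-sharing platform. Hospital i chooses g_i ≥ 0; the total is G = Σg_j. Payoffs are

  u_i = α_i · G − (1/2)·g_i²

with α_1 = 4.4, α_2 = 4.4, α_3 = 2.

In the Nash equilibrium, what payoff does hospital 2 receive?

Hospital i's FOC: ∂u_i/∂g_i = α_i − g_i = 0, so g_i* = α_i.
NE contributions = (4.4, 4.4, 2); G = 10.8.
u_2 = α_2·G − ½·(g_2)² = 4.4·10.8 − ½·4.4² = 37.84.

37.84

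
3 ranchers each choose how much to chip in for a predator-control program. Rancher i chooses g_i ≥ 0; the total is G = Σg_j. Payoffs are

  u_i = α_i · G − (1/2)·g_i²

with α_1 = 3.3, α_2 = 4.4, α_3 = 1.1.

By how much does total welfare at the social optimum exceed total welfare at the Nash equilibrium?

Rancher i's FOC: ∂u_i/∂g_i = α_i − g_i = 0, so g_i* = α_i.
NE contributions = (3.3, 4.4, 1.1); G = 8.8.
W^NE = (Σα)·G − ½Σα_i² = 8.8² − ½·31.46 = 61.71.
Planner sets g_i = Σα_j = 8.8 for every i, so G^SO = 3·8.8 = 26.4.
W^SO = (Σα)·G^SO − ½·3·(Σα)² = (3/2)·8.8² = 116.16.
Deadweight loss = W^SO − W^NE = 54.45.

54.45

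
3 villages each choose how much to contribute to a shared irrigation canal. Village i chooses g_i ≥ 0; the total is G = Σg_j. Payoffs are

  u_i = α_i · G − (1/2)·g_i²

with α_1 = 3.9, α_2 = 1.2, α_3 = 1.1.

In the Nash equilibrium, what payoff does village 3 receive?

Village i's FOC: ∂u_i/∂g_i = α_i − g_i = 0, so g_i* = α_i.
NE contributions = (3.9, 1.2, 1.1); G = 6.2.
u_3 = α_3·G − ½·(g_3)² = 1.1·6.2 − ½·1.1² = 6.215.

6.215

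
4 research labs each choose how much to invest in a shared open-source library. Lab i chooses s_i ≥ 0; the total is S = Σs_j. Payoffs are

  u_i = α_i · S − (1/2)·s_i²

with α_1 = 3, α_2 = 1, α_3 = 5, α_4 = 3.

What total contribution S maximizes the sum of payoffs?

Planner FOC: ∂(Σu_j)/∂s_i = (Σα_j) − s_i = 0, so s_i^SO = Σα_j = 12 for every i; S^SO = 48.

48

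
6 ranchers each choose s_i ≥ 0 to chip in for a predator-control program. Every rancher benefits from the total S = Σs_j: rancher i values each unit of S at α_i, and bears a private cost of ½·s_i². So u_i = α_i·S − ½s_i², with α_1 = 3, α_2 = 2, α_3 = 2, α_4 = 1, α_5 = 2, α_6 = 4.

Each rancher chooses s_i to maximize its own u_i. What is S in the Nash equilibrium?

Rancher i's FOC: ∂u_i/∂s_i = α_i − s_i = 0, so s_i* = α_i.
NE contributions = (3, 2, 2, 1, 2, 4); S = 14.

14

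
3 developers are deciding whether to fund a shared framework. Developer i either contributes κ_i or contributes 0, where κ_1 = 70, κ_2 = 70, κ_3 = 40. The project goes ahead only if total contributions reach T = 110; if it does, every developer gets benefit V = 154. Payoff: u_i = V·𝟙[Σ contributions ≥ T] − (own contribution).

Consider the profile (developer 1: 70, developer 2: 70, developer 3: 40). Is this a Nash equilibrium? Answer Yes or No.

No

Total = 180 ≥ 110: provided.
Developer 1 (pledges 70, payoff 84): dropping to 0 → total 110, payoff 154. Profitable deviation.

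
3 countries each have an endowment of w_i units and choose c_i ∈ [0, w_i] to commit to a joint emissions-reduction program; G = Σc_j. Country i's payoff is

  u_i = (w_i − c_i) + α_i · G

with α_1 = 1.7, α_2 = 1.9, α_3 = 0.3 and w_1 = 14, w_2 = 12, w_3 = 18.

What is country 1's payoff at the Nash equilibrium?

44.2

∂u_i/∂c_i = α_i − 1, so country i contributes w_i if α_i > 1, else 0.
α_i > 1 for i ∈ {1, 2}; NE contributions (14, 12, 0), G = 26.
u_1 = (14 − 14) + 1.7·26 = 44.2.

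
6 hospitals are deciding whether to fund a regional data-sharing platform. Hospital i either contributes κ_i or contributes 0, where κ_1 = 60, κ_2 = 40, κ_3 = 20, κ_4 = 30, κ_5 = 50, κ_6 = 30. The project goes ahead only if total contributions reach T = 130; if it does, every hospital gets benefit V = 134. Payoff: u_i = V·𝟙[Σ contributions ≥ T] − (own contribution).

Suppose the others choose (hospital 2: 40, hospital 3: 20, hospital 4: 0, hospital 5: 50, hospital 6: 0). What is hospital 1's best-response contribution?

Others' total = 110. Contributing 60 brings total to 170 ≥ 130: gain V − κ_1 = 74.
Best response: 60.

60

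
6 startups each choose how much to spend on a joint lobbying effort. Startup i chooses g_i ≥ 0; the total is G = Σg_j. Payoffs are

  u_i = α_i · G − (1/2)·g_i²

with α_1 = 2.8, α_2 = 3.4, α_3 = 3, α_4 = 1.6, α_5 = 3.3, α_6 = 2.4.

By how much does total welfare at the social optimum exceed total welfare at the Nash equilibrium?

Startup i's FOC: ∂u_i/∂g_i = α_i − g_i = 0, so g_i* = α_i.
NE contributions = (2.8, 3.4, 3, 1.6, 3.3, 2.4); G = 16.5.
W^NE = (Σα)·G − ½Σα_i² = 16.5² − ½·47.61 = 248.445.
Planner sets g_i = Σα_j = 16.5 for every i, so G^SO = 6·16.5 = 99.
W^SO = (Σα)·G^SO − ½·6·(Σα)² = (6/2)·16.5² = 816.75.
Deadweight loss = W^SO − W^NE = 568.305.

568.305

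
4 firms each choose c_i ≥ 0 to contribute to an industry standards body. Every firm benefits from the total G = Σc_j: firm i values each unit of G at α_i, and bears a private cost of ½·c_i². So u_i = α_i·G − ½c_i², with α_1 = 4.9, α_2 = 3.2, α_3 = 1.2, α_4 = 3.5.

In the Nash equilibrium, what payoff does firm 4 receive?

Firm i's FOC: ∂u_i/∂c_i = α_i − c_i = 0, so c_i* = α_i.
NE contributions = (4.9, 3.2, 1.2, 3.5); G = 12.8.
u_4 = α_4·G − ½·(c_4)² = 3.5·12.8 − ½·3.5² = 38.675.

38.675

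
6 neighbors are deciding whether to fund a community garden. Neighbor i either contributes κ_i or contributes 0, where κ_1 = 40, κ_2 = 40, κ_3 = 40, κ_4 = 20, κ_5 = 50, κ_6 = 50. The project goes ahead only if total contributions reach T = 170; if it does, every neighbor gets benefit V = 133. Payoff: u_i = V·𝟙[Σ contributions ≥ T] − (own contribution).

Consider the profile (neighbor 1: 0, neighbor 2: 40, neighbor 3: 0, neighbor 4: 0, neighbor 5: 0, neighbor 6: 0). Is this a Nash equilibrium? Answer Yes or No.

No

Total = 40 < 170: not provided.
Neighbor 1 (pledges 0, payoff 0): pledging 40 → total 80, payoff -40. No gain.
Neighbor 2 (pledges 40, payoff -40): dropping to 0 → total 0, payoff 0. Profitable deviation.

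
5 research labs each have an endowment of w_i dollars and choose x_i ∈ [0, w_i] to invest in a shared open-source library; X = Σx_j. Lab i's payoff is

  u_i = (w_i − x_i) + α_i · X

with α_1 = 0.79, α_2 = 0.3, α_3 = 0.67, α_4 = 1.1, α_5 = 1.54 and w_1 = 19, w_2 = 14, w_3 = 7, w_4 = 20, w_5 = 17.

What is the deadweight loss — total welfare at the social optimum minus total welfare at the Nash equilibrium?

136

∂u_i/∂x_i = α_i − 1, so lab i contributes w_i if α_i > 1, else 0.
α_i > 1 for i ∈ {4, 5}; NE contributions (0, 0, 0, 20, 17), X = 37.
W^NE = Σw_i − X^NE + (Σα_i)·X^NE = 77 + 3.4·37 = 202.8.
Planner: ∂(Σu_j)/∂x_i = Σα_j − 1 = 3.4 > 0, so everyone contributes w_i; X^SO = 77, W^SO = 77 + 3.4·77 = 338.8.
Deadweight loss = 136.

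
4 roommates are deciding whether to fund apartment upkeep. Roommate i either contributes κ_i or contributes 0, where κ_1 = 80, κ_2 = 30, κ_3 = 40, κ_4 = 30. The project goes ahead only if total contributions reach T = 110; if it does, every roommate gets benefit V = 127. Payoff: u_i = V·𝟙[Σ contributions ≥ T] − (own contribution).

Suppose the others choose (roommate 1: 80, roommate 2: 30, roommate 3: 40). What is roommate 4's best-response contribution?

0

Others' total = 150 ≥ 110; contributing adds cost 30 for no extra benefit.
Best response: 0.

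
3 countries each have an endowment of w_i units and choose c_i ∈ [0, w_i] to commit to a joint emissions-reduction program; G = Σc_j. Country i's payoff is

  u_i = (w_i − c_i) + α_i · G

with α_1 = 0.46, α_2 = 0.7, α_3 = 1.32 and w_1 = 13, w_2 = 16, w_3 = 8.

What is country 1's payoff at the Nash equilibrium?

16.68

∂u_i/∂c_i = α_i − 1, so country i contributes w_i if α_i > 1, else 0.
α_i > 1 for i ∈ {3}; NE contributions (0, 0, 8), G = 8.
u_1 = (13 − 0) + 0.46·8 = 16.68.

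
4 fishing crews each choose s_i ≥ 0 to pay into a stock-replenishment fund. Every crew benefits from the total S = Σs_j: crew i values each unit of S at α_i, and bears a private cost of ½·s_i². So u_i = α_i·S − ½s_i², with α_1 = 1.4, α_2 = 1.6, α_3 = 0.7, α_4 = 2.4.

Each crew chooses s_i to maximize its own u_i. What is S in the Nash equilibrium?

6.1

Crew i's FOC: ∂u_i/∂s_i = α_i − s_i = 0, so s_i* = α_i.
NE contributions = (1.4, 1.6, 0.7, 2.4); S = 6.1.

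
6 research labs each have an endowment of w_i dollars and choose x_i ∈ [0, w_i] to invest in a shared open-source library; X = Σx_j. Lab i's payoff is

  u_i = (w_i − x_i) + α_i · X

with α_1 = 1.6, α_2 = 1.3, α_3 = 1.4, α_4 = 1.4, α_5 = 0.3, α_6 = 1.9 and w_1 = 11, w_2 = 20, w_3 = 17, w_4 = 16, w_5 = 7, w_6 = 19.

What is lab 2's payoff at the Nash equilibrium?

107.9

∂u_i/∂x_i = α_i − 1, so lab i contributes w_i if α_i > 1, else 0.
α_i > 1 for i ∈ {1, 2, 3, 4, 6}; NE contributions (11, 20, 17, 16, 0, 19), X = 83.
u_2 = (20 − 20) + 1.3·83 = 107.9.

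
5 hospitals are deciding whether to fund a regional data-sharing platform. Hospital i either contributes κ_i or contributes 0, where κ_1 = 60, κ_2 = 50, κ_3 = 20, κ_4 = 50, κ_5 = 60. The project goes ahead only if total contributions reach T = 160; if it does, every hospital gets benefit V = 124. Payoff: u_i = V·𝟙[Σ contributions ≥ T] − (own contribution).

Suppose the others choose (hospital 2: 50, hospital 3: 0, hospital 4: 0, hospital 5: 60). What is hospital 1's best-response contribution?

60

Others' total = 110. Contributing 60 brings total to 170 ≥ 160: gain V − κ_1 = 64.
Best response: 60.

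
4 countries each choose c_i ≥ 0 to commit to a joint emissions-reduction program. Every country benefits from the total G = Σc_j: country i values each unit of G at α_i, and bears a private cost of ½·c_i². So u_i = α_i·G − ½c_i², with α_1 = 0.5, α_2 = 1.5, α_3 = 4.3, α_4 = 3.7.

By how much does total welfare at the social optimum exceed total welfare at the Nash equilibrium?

117.34

Country i's FOC: ∂u_i/∂c_i = α_i − c_i = 0, so c_i* = α_i.
NE contributions = (0.5, 1.5, 4.3, 3.7); G = 10.
W^NE = (Σα)·G − ½Σα_i² = 10² − ½·34.68 = 82.66.
Planner sets c_i = Σα_j = 10 for every i, so G^SO = 4·10 = 40.
W^SO = (Σα)·G^SO − ½·4·(Σα)² = (4/2)·10² = 200.
Deadweight loss = W^SO − W^NE = 117.34.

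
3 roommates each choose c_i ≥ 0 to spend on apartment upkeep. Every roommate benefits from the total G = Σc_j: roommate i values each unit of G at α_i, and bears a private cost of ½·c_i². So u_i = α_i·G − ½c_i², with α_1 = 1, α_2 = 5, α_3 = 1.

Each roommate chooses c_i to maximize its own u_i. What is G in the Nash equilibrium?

7

Roommate i's FOC: ∂u_i/∂c_i = α_i − c_i = 0, so c_i* = α_i.
NE contributions = (1, 5, 1); G = 7.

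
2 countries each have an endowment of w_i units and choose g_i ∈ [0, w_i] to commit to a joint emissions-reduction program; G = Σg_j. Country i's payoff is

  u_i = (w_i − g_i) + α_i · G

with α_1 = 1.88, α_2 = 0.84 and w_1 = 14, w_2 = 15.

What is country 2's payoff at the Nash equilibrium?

∂u_i/∂g_i = α_i − 1, so country i contributes w_i if α_i > 1, else 0.
α_i > 1 for i ∈ {1}; NE contributions (14, 0), G = 14.
u_2 = (15 − 0) + 0.84·14 = 26.76.

26.76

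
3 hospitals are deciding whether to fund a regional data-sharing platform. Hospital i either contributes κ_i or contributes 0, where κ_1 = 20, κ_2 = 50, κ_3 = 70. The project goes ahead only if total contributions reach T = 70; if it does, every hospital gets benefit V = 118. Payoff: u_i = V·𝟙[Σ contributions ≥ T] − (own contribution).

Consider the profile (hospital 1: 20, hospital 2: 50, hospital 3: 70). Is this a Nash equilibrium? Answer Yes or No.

No

Total = 140 ≥ 70: provided.
Hospital 1 (pledges 20, payoff 98): dropping to 0 → total 120, payoff 118. Profitable deviation.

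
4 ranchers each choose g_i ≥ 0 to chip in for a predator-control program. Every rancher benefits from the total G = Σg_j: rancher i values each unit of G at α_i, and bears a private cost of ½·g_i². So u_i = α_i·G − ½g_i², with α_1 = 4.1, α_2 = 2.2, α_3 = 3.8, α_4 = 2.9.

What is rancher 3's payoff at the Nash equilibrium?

42.18

Rancher i's FOC: ∂u_i/∂g_i = α_i − g_i = 0, so g_i* = α_i.
NE contributions = (4.1, 2.2, 3.8, 2.9); G = 13.
u_3 = α_3·G − ½·(g_3)² = 3.8·13 − ½·3.8² = 42.18.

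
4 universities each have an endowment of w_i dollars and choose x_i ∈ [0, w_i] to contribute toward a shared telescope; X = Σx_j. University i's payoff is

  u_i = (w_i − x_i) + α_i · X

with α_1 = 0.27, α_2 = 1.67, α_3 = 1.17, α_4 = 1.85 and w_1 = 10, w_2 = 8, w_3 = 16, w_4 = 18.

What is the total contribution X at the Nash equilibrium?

∂u_i/∂x_i = α_i − 1, so university i contributes w_i if α_i > 1, else 0.
α_i > 1 for i ∈ {2, 3, 4}; NE contributions (0, 8, 16, 18), X = 42.

42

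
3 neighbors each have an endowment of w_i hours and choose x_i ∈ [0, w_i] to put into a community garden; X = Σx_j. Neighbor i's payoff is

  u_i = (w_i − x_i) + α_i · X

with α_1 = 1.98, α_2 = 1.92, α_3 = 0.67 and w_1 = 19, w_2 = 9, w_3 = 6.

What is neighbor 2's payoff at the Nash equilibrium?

53.76

∂u_i/∂x_i = α_i − 1, so neighbor i contributes w_i if α_i > 1, else 0.
α_i > 1 for i ∈ {1, 2}; NE contributions (19, 9, 0), X = 28.
u_2 = (9 − 9) + 1.92·28 = 53.76.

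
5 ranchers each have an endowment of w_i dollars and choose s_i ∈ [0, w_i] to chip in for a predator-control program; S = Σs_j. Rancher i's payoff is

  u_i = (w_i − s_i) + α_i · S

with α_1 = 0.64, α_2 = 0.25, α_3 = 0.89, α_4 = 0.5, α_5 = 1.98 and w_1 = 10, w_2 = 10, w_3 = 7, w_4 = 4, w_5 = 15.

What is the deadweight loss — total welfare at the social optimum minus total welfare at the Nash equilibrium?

∂u_i/∂s_i = α_i − 1, so rancher i contributes w_i if α_i > 1, else 0.
α_i > 1 for i ∈ {5}; NE contributions (0, 0, 0, 0, 15), S = 15.
W^NE = Σw_i − S^NE + (Σα_i)·S^NE = 46 + 3.26·15 = 94.9.
Planner: ∂(Σu_j)/∂s_i = Σα_j − 1 = 3.26 > 0, so everyone contributes w_i; S^SO = 46, W^SO = 46 + 3.26·46 = 195.96.
Deadweight loss = 101.06.

101.06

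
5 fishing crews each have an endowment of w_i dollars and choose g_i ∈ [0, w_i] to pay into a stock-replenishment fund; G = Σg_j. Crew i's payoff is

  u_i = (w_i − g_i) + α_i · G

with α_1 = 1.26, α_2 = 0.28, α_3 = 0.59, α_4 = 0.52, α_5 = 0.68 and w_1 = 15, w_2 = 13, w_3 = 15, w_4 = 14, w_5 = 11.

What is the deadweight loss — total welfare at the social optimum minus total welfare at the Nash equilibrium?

123.49

∂u_i/∂g_i = α_i − 1, so crew i contributes w_i if α_i > 1, else 0.
α_i > 1 for i ∈ {1}; NE contributions (15, 0, 0, 0, 0), G = 15.
W^NE = Σw_i − G^NE + (Σα_i)·G^NE = 68 + 2.33·15 = 102.95.
Planner: ∂(Σu_j)/∂g_i = Σα_j − 1 = 2.33 > 0, so everyone contributes w_i; G^SO = 68, W^SO = 68 + 2.33·68 = 226.44.
Deadweight loss = 123.49.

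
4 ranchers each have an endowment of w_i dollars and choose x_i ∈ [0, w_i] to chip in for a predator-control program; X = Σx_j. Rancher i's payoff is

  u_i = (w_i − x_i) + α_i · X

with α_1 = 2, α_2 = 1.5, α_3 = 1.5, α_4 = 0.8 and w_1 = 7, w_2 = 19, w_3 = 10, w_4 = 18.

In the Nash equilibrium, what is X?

∂u_i/∂x_i = α_i − 1, so rancher i contributes w_i if α_i > 1, else 0.
α_i > 1 for i ∈ {1, 2, 3}; NE contributions (7, 19, 10, 0), X = 36.

36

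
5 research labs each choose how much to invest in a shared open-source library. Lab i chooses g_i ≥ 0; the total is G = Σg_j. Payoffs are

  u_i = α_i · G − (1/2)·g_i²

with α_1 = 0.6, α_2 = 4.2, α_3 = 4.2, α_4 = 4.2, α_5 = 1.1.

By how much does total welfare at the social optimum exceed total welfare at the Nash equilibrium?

Lab i's FOC: ∂u_i/∂g_i = α_i − g_i = 0, so g_i* = α_i.
NE contributions = (0.6, 4.2, 4.2, 4.2, 1.1); G = 14.3.
W^NE = (Σα)·G − ½Σα_i² = 14.3² − ½·54.49 = 177.245.
Planner sets g_i = Σα_j = 14.3 for every i, so G^SO = 5·14.3 = 71.5.
W^SO = (Σα)·G^SO − ½·5·(Σα)² = (5/2)·14.3² = 511.225.
Deadweight loss = W^SO − W^NE = 333.98.

333.98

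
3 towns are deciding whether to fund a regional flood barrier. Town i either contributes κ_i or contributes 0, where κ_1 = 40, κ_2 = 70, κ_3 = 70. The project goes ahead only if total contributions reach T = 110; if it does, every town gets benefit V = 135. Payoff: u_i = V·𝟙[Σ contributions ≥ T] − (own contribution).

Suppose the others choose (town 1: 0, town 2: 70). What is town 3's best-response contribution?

70

Others' total = 70. Contributing 70 brings total to 140 ≥ 110: gain V − κ_3 = 65.
Best response: 70.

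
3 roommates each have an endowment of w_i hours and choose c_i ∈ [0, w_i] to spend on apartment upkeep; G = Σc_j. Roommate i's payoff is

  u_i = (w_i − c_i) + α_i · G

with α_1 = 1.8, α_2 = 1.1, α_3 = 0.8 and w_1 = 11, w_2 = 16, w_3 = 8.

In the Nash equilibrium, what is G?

27

∂u_i/∂c_i = α_i − 1, so roommate i contributes w_i if α_i > 1, else 0.
α_i > 1 for i ∈ {1, 2}; NE contributions (11, 16, 0), G = 27.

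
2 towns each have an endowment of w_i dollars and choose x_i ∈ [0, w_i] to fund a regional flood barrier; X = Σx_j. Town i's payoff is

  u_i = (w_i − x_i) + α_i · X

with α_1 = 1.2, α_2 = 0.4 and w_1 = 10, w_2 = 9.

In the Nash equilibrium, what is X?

10

∂u_i/∂x_i = α_i − 1, so town i contributes w_i if α_i > 1, else 0.
α_i > 1 for i ∈ {1}; NE contributions (10, 0), X = 10.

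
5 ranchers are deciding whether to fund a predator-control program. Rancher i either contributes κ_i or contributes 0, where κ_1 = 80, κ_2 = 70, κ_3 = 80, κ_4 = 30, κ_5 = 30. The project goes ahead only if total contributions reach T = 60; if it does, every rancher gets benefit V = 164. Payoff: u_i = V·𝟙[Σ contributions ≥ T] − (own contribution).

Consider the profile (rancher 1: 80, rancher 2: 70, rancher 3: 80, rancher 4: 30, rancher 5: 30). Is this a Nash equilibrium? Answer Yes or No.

Total = 290 ≥ 60: provided.
Rancher 1 (pledges 80, payoff 84): dropping to 0 → total 210, payoff 164. Profitable deviation.

No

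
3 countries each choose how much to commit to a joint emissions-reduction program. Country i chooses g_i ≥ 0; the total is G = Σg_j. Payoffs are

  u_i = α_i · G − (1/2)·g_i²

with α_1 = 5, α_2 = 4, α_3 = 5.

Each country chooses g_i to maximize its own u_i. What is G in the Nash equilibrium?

Country i's FOC: ∂u_i/∂g_i = α_i − g_i = 0, so g_i* = α_i.
NE contributions = (5, 4, 5); G = 14.

14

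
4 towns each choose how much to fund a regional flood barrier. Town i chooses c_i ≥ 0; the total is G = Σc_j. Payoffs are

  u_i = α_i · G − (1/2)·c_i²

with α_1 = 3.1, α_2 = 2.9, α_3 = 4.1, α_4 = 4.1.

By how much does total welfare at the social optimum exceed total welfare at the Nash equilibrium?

227.46

Town i's FOC: ∂u_i/∂c_i = α_i − c_i = 0, so c_i* = α_i.
NE contributions = (3.1, 2.9, 4.1, 4.1); G = 14.2.
W^NE = (Σα)·G − ½Σα_i² = 14.2² − ½·51.64 = 175.82.
Planner sets c_i = Σα_j = 14.2 for every i, so G^SO = 4·14.2 = 56.8.
W^SO = (Σα)·G^SO − ½·4·(Σα)² = (4/2)·14.2² = 403.28.
Deadweight loss = W^SO − W^NE = 227.46.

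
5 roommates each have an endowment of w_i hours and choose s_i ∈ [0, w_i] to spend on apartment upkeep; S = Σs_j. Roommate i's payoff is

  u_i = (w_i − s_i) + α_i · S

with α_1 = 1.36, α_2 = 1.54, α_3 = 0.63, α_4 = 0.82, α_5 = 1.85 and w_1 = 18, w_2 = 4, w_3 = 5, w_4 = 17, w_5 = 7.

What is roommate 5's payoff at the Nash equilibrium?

53.65

∂u_i/∂s_i = α_i − 1, so roommate i contributes w_i if α_i > 1, else 0.
α_i > 1 for i ∈ {1, 2, 5}; NE contributions (18, 4, 0, 0, 7), S = 29.
u_5 = (7 − 7) + 1.85·29 = 53.65.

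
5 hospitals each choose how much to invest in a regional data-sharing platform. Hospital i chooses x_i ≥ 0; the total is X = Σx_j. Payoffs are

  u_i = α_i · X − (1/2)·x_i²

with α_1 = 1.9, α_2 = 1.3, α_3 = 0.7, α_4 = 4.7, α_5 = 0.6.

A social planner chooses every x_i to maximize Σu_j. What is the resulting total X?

Planner FOC: ∂(Σu_j)/∂x_i = (Σα_j) − x_i = 0, so x_i^SO = Σα_j = 9.2 for every i; X^SO = 46.

46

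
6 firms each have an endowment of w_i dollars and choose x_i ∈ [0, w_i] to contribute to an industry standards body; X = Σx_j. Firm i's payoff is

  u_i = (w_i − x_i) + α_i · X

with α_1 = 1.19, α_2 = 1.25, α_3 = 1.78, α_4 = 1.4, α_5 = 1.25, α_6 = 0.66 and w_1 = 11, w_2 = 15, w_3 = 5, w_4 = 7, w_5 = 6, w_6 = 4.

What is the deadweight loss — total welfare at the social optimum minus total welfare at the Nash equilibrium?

∂u_i/∂x_i = α_i − 1, so firm i contributes w_i if α_i > 1, else 0.
α_i > 1 for i ∈ {1, 2, 3, 4, 5}; NE contributions (11, 15, 5, 7, 6, 0), X = 44.
W^NE = Σw_i − X^NE + (Σα_i)·X^NE = 48 + 6.53·44 = 335.32.
Planner: ∂(Σu_j)/∂x_i = Σα_j − 1 = 6.53 > 0, so everyone contributes w_i; X^SO = 48, W^SO = 48 + 6.53·48 = 361.44.
Deadweight loss = 26.12.

26.12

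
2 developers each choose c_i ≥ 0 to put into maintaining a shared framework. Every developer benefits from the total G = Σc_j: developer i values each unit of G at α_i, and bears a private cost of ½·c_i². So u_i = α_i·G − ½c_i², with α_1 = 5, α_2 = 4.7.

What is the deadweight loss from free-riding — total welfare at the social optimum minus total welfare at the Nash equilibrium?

Developer i's FOC: ∂u_i/∂c_i = α_i − c_i = 0, so c_i* = α_i.
NE contributions = (5, 4.7); G = 9.7.
W^NE = (Σα)·G − ½Σα_i² = 9.7² − ½·47.09 = 70.545.
Planner sets c_i = Σα_j = 9.7 for every i, so G^SO = 2·9.7 = 19.4.
W^SO = (Σα)·G^SO − ½·2·(Σα)² = (2/2)·9.7² = 94.09.
Deadweight loss = W^SO − W^NE = 23.545.

23.545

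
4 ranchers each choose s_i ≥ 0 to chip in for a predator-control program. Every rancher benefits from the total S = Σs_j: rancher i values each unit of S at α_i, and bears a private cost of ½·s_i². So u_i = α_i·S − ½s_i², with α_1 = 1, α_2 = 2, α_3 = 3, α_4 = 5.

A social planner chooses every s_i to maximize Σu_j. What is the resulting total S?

44

Planner FOC: ∂(Σu_j)/∂s_i = (Σα_j) − s_i = 0, so s_i^SO = Σα_j = 11 for every i; S^SO = 44.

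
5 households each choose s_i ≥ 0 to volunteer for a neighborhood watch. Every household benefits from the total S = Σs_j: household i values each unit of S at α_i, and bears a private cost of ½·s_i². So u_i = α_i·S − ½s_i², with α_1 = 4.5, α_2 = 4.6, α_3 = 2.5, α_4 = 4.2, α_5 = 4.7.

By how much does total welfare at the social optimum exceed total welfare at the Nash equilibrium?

674.07

Household i's FOC: ∂u_i/∂s_i = α_i − s_i = 0, so s_i* = α_i.
NE contributions = (4.5, 4.6, 2.5, 4.2, 4.7); S = 20.5.
W^NE = (Σα)·S − ½Σα_i² = 20.5² − ½·87.39 = 376.555.
Planner sets s_i = Σα_j = 20.5 for every i, so S^SO = 5·20.5 = 102.5.
W^SO = (Σα)·S^SO − ½·5·(Σα)² = (5/2)·20.5² = 1050.625.
Deadweight loss = W^SO − W^NE = 674.07.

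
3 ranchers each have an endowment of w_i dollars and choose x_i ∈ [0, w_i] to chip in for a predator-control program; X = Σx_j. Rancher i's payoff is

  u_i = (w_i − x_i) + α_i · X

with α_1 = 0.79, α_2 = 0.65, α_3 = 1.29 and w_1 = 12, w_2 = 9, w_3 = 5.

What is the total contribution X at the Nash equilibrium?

5

∂u_i/∂x_i = α_i − 1, so rancher i contributes w_i if α_i > 1, else 0.
α_i > 1 for i ∈ {3}; NE contributions (0, 0, 5), X = 5.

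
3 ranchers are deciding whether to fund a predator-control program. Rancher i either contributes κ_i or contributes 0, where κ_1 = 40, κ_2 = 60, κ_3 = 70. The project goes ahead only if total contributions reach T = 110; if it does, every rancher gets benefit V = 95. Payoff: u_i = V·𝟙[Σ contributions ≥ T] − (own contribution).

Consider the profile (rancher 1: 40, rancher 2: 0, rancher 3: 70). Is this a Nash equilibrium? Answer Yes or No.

Yes

Total = 110 ≥ 110: provided.
Rancher 1 (pledges 40, payoff 55): dropping to 0 → total 70, payoff 0. No gain.
Rancher 2 (pledges 0, payoff 95): pledging 60 → total 170, payoff 35. No gain.
Rancher 3 (pledges 70, payoff 25): dropping to 0 → total 40, payoff 0. No gain.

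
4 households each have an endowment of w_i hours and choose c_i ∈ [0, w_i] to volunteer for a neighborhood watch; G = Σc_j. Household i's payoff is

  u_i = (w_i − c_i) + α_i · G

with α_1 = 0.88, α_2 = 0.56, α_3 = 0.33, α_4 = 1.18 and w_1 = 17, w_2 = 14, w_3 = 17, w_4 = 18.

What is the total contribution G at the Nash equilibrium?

18

∂u_i/∂c_i = α_i − 1, so household i contributes w_i if α_i > 1, else 0.
α_i > 1 for i ∈ {4}; NE contributions (0, 0, 0, 18), G = 18.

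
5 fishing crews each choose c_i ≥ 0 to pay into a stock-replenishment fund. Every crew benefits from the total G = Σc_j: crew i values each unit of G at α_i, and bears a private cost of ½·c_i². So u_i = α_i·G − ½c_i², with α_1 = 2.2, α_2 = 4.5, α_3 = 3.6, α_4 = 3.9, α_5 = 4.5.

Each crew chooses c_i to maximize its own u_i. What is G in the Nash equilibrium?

18.7

Crew i's FOC: ∂u_i/∂c_i = α_i − c_i = 0, so c_i* = α_i.
NE contributions = (2.2, 4.5, 3.6, 3.9, 4.5); G = 18.7.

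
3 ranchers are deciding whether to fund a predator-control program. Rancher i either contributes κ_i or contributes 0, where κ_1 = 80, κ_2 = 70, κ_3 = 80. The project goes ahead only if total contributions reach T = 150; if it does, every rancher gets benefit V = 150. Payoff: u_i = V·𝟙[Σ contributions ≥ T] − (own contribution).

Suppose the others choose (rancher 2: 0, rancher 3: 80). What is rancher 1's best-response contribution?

Others' total = 80. Contributing 80 brings total to 160 ≥ 150: gain V − κ_1 = 70.
Best response: 80.

80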